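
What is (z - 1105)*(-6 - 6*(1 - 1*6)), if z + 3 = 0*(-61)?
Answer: -26592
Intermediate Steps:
z = -3 (z = -3 + 0*(-61) = -3 + 0 = -3)
(z - 1105)*(-6 - 6*(1 - 1*6)) = (-3 - 1105)*(-6 - 6*(1 - 1*6)) = -1108*(-6 - 6*(1 - 6)) = -1108*(-6 - 6*(-5)) = -1108*(-6 + 30) = -1108*24 = -26592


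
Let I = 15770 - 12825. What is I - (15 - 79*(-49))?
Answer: -941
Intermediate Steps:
I = 2945
I - (15 - 79*(-49)) = 2945 - (15 - 79*(-49)) = 2945 - (15 + 3871) = 2945 - 1*3886 = 2945 - 3886 = -941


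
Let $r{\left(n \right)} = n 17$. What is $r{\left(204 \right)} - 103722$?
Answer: $-100254$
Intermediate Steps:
$r{\left(n \right)} = 17 n$
$r{\left(204 \right)} - 103722 = 17 \cdot 204 - 103722 = 3468 - 103722 = -100254$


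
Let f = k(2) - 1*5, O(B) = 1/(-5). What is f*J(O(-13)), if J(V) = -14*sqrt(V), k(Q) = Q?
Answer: 42*I*sqrt(5)/5 ≈ 18.783*I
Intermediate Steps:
O(B) = -1/5
f = -3 (f = 2 - 1*5 = 2 - 5 = -3)
f*J(O(-13)) = -(-42)*sqrt(-1/5) = -(-42)*I*sqrt(5)/5 = 42*I*sqrt(5)/5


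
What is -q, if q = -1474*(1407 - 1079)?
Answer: 483472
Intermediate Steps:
q = -483472 (q = -1474*328 = -483472)
-q = -1*(-483472) = 483472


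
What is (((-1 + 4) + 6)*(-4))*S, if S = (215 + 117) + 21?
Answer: -12708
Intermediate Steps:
S = 353 (S = 332 + 21 = 353)
(((-1 + 4) + 6)*(-4))*S = (((-1 + 4) + 6)*(-4))*353 = ((3 + 6)*(-4))*353 = (9*(-4))*353 = -36*353 = -12708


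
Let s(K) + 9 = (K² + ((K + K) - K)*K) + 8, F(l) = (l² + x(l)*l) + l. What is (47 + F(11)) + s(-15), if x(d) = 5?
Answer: 683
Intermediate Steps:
F(l) = l² + 6*l (F(l) = (l² + 5*l) + l = l² + 6*l)
s(K) = -1 + 2*K² (s(K) = -9 + ((K² + ((K + K) - K)*K) + 8) = -9 + ((K² + (2*K - K)*K) + 8) = -9 + ((K² + K*K) + 8) = -9 + ((K² + K²) + 8) = -9 + (2*K² + 8) = -9 + (8 + 2*K²) = -1 + 2*K²)
(47 + F(11)) + s(-15) = (47 + 11*(6 + 11)) + (-1 + 2*(-15)²) = (47 + 11*17) + (-1 + 2*225) = (47 + 187) + (-1 + 450) = 234 + 449 = 683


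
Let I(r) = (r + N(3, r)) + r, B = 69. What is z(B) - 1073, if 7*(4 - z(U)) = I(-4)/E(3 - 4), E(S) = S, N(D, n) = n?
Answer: -7495/7 ≈ -1070.7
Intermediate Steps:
I(r) = 3*r (I(r) = (r + r) + r = 2*r + r = 3*r)
z(U) = 16/7 (z(U) = 4 - 3*(-4)/(7*(3 - 4)) = 4 - (-12)/(7*(-1)) = 4 - (-12)*(-1)/7 = 4 - 1/7*12 = 4 - 12/7 = 16/7)
z(B) - 1073 = 16/7 - 1073 = -7495/7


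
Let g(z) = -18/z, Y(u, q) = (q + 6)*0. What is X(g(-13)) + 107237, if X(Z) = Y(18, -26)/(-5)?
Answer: 107237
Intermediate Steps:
Y(u, q) = 0 (Y(u, q) = (6 + q)*0 = 0)
X(Z) = 0 (X(Z) = 0/(-5) = 0*(-⅕) = 0)
X(g(-13)) + 107237 = 0 + 107237 = 107237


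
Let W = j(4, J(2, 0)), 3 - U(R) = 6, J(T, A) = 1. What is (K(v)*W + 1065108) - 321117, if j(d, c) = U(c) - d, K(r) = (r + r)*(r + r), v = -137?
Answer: 218459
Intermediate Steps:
K(r) = 4*r**2 (K(r) = (2*r)*(2*r) = 4*r**2)
U(R) = -3 (U(R) = 3 - 1*6 = 3 - 6 = -3)
j(d, c) = -3 - d
W = -7 (W = -3 - 1*4 = -3 - 4 = -7)
(K(v)*W + 1065108) - 321117 = ((4*(-137)**2)*(-7) + 1065108) - 321117 = ((4*18769)*(-7) + 1065108) - 321117 = (75076*(-7) + 1065108) - 321117 = (-525532 + 1065108) - 321117 = 539576 - 321117 = 218459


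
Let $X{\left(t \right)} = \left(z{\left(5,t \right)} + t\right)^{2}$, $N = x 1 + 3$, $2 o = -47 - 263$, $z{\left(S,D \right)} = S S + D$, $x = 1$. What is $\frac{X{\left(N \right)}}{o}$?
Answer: $- \frac{1089}{155} \approx -7.0258$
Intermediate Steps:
$z{\left(S,D \right)} = D + S^{2}$ ($z{\left(S,D \right)} = S^{2} + D = D + S^{2}$)
$o = -155$ ($o = \frac{-47 - 263}{2} = \frac{1}{2} \left(-310\right) = -155$)
$N = 4$ ($N = 1 \cdot 1 + 3 = 1 + 3 = 4$)
$X{\left(t \right)} = \left(25 + 2 t\right)^{2}$ ($X{\left(t \right)} = \left(\left(t + 5^{2}\right) + t\right)^{2} = \left(\left(t + 25\right) + t\right)^{2} = \left(\left(25 + t\right) + t\right)^{2} = \left(25 + 2 t\right)^{2}$)
$\frac{X{\left(N \right)}}{o} = \frac{\left(25 + 2 \cdot 4\right)^{2}}{-155} = \left(25 + 8\right)^{2} \left(- \frac{1}{155}\right) = 33^{2} \left(- \frac{1}{155}\right) = 1089 \left(- \frac{1}{155}\right) = - \frac{1089}{155}$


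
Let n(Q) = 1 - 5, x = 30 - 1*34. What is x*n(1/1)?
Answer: 16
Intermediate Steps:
x = -4 (x = 30 - 34 = -4)
n(Q) = -4
x*n(1/1) = -4*(-4) = 16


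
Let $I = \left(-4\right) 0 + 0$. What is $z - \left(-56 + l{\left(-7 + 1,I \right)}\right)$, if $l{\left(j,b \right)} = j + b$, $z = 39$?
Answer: $101$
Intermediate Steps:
$I = 0$ ($I = 0 + 0 = 0$)
$l{\left(j,b \right)} = b + j$
$z - \left(-56 + l{\left(-7 + 1,I \right)}\right) = 39 + \left(56 - \left(0 + \left(-7 + 1\right)\right)\right) = 39 + \left(56 - \left(0 - 6\right)\right) = 39 + \left(56 - -6\right) = 39 + \left(56 + 6\right) = 39 + 62 = 101$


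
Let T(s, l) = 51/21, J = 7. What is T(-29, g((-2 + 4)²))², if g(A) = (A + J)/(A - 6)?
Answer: 289/49 ≈ 5.8980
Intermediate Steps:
g(A) = (7 + A)/(-6 + A) (g(A) = (A + 7)/(A - 6) = (7 + A)/(-6 + A))
T(s, l) = 17/7 (T(s, l) = 51*(1/21) = 17/7)
T(-29, g((-2 + 4)²))² = (17/7)² = 289/49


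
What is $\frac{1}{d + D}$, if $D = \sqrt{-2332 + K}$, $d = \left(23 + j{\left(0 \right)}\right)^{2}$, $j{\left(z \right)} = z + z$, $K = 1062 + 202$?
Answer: $\frac{529}{280909} - \frac{2 i \sqrt{267}}{280909} \approx 0.0018832 - 0.00011634 i$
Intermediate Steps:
$K = 1264$
$j{\left(z \right)} = 2 z$
$d = 529$ ($d = \left(23 + 2 \cdot 0\right)^{2} = \left(23 + 0\right)^{2} = 23^{2} = 529$)
$D = 2 i \sqrt{267}$ ($D = \sqrt{-2332 + 1264} = \sqrt{-1068} = 2 i \sqrt{267} \approx 32.68 i$)
$\frac{1}{d + D} = \frac{1}{529 + 2 i \sqrt{267}}$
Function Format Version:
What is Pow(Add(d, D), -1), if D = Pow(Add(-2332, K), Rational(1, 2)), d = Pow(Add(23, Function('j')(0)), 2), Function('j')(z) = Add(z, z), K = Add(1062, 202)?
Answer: Add(Rational(529, 280909), Mul(Rational(-2, 280909), I, Pow(267, Rational(1, 2)))) ≈ Add(0.0018832, Mul(-0.00011634, I))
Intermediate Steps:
K = 1264
Function('j')(z) = Mul(2, z)
d = 529 (d = Pow(Add(23, Mul(2, 0)), 2) = Pow(Add(23, 0), 2) = Pow(23, 2) = 529)
D = Mul(2, I, Pow(267, Rational(1, 2))) (D = Pow(Add(-2332, 1264), Rational(1, 2)) = Pow(-1068, Rational(1, 2)) = Mul(2, I, Pow(267, Rational(1, 2))) ≈ Mul(32.680, I))
Pow(Add(d, D), -1) = Pow(Add(529, Mul(2, I, Pow(267, Rational(1, 2)))), -1)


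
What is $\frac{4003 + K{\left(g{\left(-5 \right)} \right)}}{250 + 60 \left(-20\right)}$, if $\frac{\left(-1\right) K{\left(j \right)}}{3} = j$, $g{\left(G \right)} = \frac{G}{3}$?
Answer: $- \frac{2004}{475} \approx -4.2189$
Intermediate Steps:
$g{\left(G \right)} = \frac{G}{3}$ ($g{\left(G \right)} = G \frac{1}{3} = \frac{G}{3}$)
$K{\left(j \right)} = - 3 j$
$\frac{4003 + K{\left(g{\left(-5 \right)} \right)}}{250 + 60 \left(-20\right)} = \frac{4003 - 3 \cdot \frac{1}{3} \left(-5\right)}{250 + 60 \left(-20\right)} = \frac{4003 - -5}{250 - 1200} = \frac{4003 + 5}{-950} = 4008 \left(- \frac{1}{950}\right) = - \frac{2004}{475}$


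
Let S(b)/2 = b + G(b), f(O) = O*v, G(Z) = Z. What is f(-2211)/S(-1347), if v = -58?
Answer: -21373/898 ≈ -23.801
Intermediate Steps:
f(O) = -58*O (f(O) = O*(-58) = -58*O)
S(b) = 4*b (S(b) = 2*(b + b) = 2*(2*b) = 4*b)
f(-2211)/S(-1347) = (-58*(-2211))/((4*(-1347))) = 128238/(-5388) = 128238*(-1/5388) = -21373/898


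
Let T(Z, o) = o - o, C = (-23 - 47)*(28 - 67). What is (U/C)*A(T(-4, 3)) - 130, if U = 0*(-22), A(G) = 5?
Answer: -130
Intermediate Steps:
C = 2730 (C = -70*(-39) = 2730)
T(Z, o) = 0
U = 0
(U/C)*A(T(-4, 3)) - 130 = (0/2730)*5 - 130 = (0*(1/2730))*5 - 130 = 0*5 - 130 = 0 - 130 = -130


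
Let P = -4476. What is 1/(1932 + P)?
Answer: -1/2544 ≈ -0.00039308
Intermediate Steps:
1/(1932 + P) = 1/(1932 - 4476) = 1/(-2544) = -1/2544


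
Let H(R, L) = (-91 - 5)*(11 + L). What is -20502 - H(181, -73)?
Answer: -26454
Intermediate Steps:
H(R, L) = -1056 - 96*L (H(R, L) = -96*(11 + L) = -1056 - 96*L)
-20502 - H(181, -73) = -20502 - (-1056 - 96*(-73)) = -20502 - (-1056 + 7008) = -20502 - 1*5952 = -20502 - 5952 = -26454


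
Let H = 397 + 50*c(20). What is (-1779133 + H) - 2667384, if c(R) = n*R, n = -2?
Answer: -4448120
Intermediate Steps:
c(R) = -2*R
H = -1603 (H = 397 + 50*(-2*20) = 397 + 50*(-40) = 397 - 2000 = -1603)
(-1779133 + H) - 2667384 = (-1779133 - 1603) - 2667384 = -1780736 - 2667384 = -4448120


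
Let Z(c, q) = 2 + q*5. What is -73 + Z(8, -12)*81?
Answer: -4771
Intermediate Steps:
Z(c, q) = 2 + 5*q
-73 + Z(8, -12)*81 = -73 + (2 + 5*(-12))*81 = -73 + (2 - 60)*81 = -73 - 58*81 = -73 - 4698 = -4771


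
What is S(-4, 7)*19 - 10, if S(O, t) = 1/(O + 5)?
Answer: 9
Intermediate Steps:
S(O, t) = 1/(5 + O)
S(-4, 7)*19 - 10 = 19/(5 - 4) - 10 = 19/1 - 10 = 1*19 - 10 = 19 - 10 = 9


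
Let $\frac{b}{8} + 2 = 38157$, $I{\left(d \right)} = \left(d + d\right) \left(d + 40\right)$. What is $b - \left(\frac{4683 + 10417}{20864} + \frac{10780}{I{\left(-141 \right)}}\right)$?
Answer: $\frac{22673467659425}{74281056} \approx 3.0524 \cdot 10^{5}$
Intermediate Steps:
$I{\left(d \right)} = 2 d \left(40 + d\right)$
$b = 305240$ ($b = -16 + 8 \cdot 38157 = -16 + 305256 = 305240$)
$b - \left(\frac{4683 + 10417}{20864} + \frac{10780}{I{\left(-141 \right)}}\right) = 305240 - \left(\frac{4683 + 10417}{20864} + \frac{10780}{2 \left(-141\right) \left(40 - 141\right)}\right) = 305240 - \left(15100 \cdot \frac{1}{20864} + \frac{10780}{2 \left(-141\right) \left(-101\right)}\right) = 305240 - \left(\frac{3775}{5216} + \frac{10780}{28482}\right) = 305240 - \left(\frac{3775}{5216} + 10780 \cdot \frac{1}{28482}\right) = 305240 - \left(\frac{3775}{5216} + \frac{5390}{14241}\right) = 305240 - \frac{81874015}{74281056} = \frac{22673467659425}{74281056}$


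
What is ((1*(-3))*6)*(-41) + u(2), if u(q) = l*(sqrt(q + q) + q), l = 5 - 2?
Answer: 750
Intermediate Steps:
l = 3
u(q) = 3*q + 3*sqrt(2)*sqrt(q) (u(q) = 3*(sqrt(q + q) + q) = 3*(sqrt(2*q) + q) = 3*(sqrt(2)*sqrt(q) + q) = 3*(q + sqrt(2)*sqrt(q)) = 3*q + 3*sqrt(2)*sqrt(q))
((1*(-3))*6)*(-41) + u(2) = ((1*(-3))*6)*(-41) + (3*2 + 3*sqrt(2)*sqrt(2)) = -3*6*(-41) + (6 + 6) = -18*(-41) + 12 = 738 + 12 = 750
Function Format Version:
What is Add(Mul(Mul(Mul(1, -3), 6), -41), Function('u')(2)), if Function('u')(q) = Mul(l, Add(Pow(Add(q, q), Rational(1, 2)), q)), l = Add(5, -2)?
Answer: 750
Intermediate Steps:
l = 3
Function('u')(q) = Add(Mul(3, q), Mul(3, Pow(2, Rational(1, 2)), Pow(q, Rational(1, 2)))) (Function('u')(q) = Mul(3, Add(Pow(Add(q, q), Rational(1, 2)), q)) = Mul(3, Add(Pow(Mul(2, q), Rational(1, 2)), q)) = Mul(3, Add(Mul(Pow(2, Rational(1, 2)), Pow(q, Rational(1, 2))), q)) = Mul(3, Add(q, Mul(Pow(2, Rational(1, 2)), Pow(q, Rational(1, 2))))) = Add(Mul(3, q), Mul(3, Pow(2, Rational(1, 2)), Pow(q, Rational(1, 2)))))
Add(Mul(Mul(Mul(1, -3), 6), -41), Function('u')(2)) = Add(Mul(Mul(Mul(1, -3), 6), -41), Add(Mul(3, 2), Mul(3, Pow(2, Rational(1, 2)), Pow(2, Rational(1, 2))))) = Add(Mul(Mul(-3, 6), -41), Add(6, 6)) = Add(Mul(-18, -41), 12) = Add(738, 12) = 750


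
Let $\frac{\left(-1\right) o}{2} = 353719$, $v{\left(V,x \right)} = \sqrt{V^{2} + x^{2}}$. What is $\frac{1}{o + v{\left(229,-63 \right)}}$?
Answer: $- \frac{353719}{250234233717} - \frac{\sqrt{56410}}{500468467434} \approx -1.414 \cdot 10^{-6}$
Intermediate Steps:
$o = -707438$ ($o = \left(-2\right) 353719 = -707438$)
$\frac{1}{o + v{\left(229,-63 \right)}} = \frac{1}{-707438 + \sqrt{229^{2} + \left(-63\right)^{2}}} = \frac{1}{-707438 + \sqrt{52441 + 3969}} = \frac{1}{-707438 + \sqrt{56410}}$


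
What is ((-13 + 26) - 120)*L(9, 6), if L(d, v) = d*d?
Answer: -8667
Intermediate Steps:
L(d, v) = d**2
((-13 + 26) - 120)*L(9, 6) = ((-13 + 26) - 120)*9**2 = (13 - 120)*81 = -107*81 = -8667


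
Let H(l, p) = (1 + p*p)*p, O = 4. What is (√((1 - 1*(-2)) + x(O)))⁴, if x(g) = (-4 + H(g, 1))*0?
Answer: 9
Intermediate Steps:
H(l, p) = p*(1 + p²) (H(l, p) = (1 + p²)*p = p*(1 + p²))
x(g) = 0 (x(g) = (-4 + (1 + 1³))*0 = (-4 + (1 + 1))*0 = (-4 + 2)*0 = -2*0 = 0)
(√((1 - 1*(-2)) + x(O)))⁴ = (√((1 - 1*(-2)) + 0))⁴ = (√((1 + 2) + 0))⁴ = (√(3 + 0))⁴ = (√3)⁴ = 9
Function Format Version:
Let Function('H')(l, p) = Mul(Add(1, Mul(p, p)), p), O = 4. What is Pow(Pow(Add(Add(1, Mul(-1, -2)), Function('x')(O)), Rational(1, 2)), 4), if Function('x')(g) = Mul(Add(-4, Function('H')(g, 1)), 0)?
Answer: 9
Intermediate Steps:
Function('H')(l, p) = Mul(p, Add(1, Pow(p, 2))) (Function('H')(l, p) = Mul(Add(1, Pow(p, 2)), p) = Mul(p, Add(1, Pow(p, 2))))
Function('x')(g) = 0 (Function('x')(g) = Mul(Add(-4, Add(1, Pow(1, 3))), 0) = Mul(Add(-4, Add(1, 1)), 0) = Mul(Add(-4, 2), 0) = Mul(-2, 0) = 0)
Pow(Pow(Add(Add(1, Mul(-1, -2)), Function('x')(O)), Rational(1, 2)), 4) = Pow(Pow(Add(Add(1, Mul(-1, -2)), 0), Rational(1, 2)), 4) = Pow(Pow(Add(Add(1, 2), 0), Rational(1, 2)), 4) = Pow(Pow(Add(3, 0), Rational(1, 2)), 4) = Pow(Pow(3, Rational(1, 2)), 4) = 9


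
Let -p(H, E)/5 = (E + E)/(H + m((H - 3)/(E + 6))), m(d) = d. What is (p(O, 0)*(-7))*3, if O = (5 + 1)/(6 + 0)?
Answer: 0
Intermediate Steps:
O = 1 (O = 6/6 = 6*(1/6) = 1)
p(H, E) = -10*E/(H + (-3 + H)/(6 + E)) (p(H, E) = -5*(E + E)/(H + (H - 3)/(E + 6)) = -5*2*E/(H + (-3 + H)/(6 + E)) = -10*E/(H + (-3 + H)/(6 + E)))
(p(O, 0)*(-7))*3 = (-10*0*(6 + 0)/(-3 + 1 + 1*(6 + 0))*(-7))*3 = (-10*0*6/(-3 + 1 + 1*6)*(-7))*3 = (-10*0*6/(-3 + 1 + 6)*(-7))*3 = (-10*0*6/4*(-7))*3 = (-10*0*1/4*6*(-7))*3 = (0*(-7))*3 = 0*3 = 0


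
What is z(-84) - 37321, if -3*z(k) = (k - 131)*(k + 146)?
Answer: -98633/3 ≈ -32878.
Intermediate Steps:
z(k) = -(-131 + k)*(146 + k)/3 (z(k) = -(k - 131)*(k + 146)/3 = -(-131 + k)*(146 + k)/3)
z(-84) - 37321 = (19126/3 - 5*(-84) - 1/3*(-84)**2) - 37321 = (19126/3 + 420 - 1/3*7056) - 37321 = (19126/3 + 420 - 2352) - 37321 = 13330/3 - 37321 = -98633/3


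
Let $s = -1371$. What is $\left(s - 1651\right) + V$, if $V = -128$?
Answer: $-3150$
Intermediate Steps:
$\left(s - 1651\right) + V = \left(-1371 - 1651\right) - 128 = -3022 - 128 = -3150$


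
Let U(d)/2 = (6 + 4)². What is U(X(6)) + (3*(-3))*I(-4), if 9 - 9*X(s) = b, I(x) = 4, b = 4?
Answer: 164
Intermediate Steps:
X(s) = 5/9 (X(s) = 1 - ⅑*4 = 1 - 4/9 = 5/9)
U(d) = 200 (U(d) = 2*(6 + 4)² = 2*10² = 2*100 = 200)
U(X(6)) + (3*(-3))*I(-4) = 200 + (3*(-3))*4 = 200 - 9*4 = 200 - 36 = 164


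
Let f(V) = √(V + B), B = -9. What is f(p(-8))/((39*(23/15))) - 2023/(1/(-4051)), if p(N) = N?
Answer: 8195173 + 5*I*√17/299 ≈ 8.1952e+6 + 0.068948*I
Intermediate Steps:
f(V) = √(-9 + V) (f(V) = √(V - 9) = √(-9 + V))
f(p(-8))/((39*(23/15))) - 2023/(1/(-4051)) = √(-9 - 8)/((39*(23/15))) - 2023/(1/(-4051)) = √(-17)/((39*(23*(1/15)))) - 2023/(-1/4051) = (I*√17)/((39*(23/15))) - 2023*(-4051) = (I*√17)/(299/5) + 8195173 = (I*√17)*(5/299) + 8195173 = 5*I*√17/299 + 8195173 = 8195173 + 5*I*√17/299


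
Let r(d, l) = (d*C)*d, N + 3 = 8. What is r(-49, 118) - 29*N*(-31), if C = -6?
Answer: -9911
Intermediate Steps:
N = 5 (N = -3 + 8 = 5)
r(d, l) = -6*d**2 (r(d, l) = (d*(-6))*d = (-6*d)*d = -6*d**2)
r(-49, 118) - 29*N*(-31) = -6*(-49)**2 - 29*5*(-31) = -6*2401 - 145*(-31) = -14406 + 4495 = -9911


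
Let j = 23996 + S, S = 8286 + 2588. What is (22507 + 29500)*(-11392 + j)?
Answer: 1221020346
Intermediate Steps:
S = 10874
j = 34870 (j = 23996 + 10874 = 34870)
(22507 + 29500)*(-11392 + j) = (22507 + 29500)*(-11392 + 34870) = 52007*23478 = 1221020346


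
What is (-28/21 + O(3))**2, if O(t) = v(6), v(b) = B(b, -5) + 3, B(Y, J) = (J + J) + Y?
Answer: 49/9 ≈ 5.4444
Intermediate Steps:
B(Y, J) = Y + 2*J (B(Y, J) = 2*J + Y = Y + 2*J)
v(b) = -7 + b (v(b) = (b + 2*(-5)) + 3 = (b - 10) + 3 = (-10 + b) + 3 = -7 + b)
O(t) = -1 (O(t) = -7 + 6 = -1)
(-28/21 + O(3))**2 = (-28/21 - 1)**2 = (-28*1/21 - 1)**2 = (-4/3 - 1)**2 = (-7/3)**2 = 49/9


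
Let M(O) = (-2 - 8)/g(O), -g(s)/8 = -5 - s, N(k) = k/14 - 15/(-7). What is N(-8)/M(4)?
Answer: -396/35 ≈ -11.314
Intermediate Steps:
N(k) = 15/7 + k/14 (N(k) = k*(1/14) - 15*(-⅐) = k/14 + 15/7 = 15/7 + k/14)
g(s) = 40 + 8*s (g(s) = -8*(-5 - s) = 40 + 8*s)
M(O) = -10/(40 + 8*O) (M(O) = (-2 - 8)/(40 + 8*O) = -10/(40 + 8*O))
N(-8)/M(4) = (15/7 + (1/14)*(-8))/((-5/(20 + 4*4))) = (15/7 - 4/7)/((-5/(20 + 16))) = 11/(7*((-5/36))) = 11/(7*((-5*1/36))) = 11/(7*(-5/36)) = (11/7)*(-36/5) = -396/35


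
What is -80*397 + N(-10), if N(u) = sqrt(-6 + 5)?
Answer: -31760 + I ≈ -31760.0 + 1.0*I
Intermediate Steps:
N(u) = I (N(u) = sqrt(-1) = I)
-80*397 + N(-10) = -80*397 + I = -31760 + I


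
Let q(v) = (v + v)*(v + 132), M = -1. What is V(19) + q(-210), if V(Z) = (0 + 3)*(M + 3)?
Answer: 32766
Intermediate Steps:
V(Z) = 6 (V(Z) = (0 + 3)*(-1 + 3) = 3*2 = 6)
q(v) = 2*v*(132 + v) (q(v) = (2*v)*(132 + v) = 2*v*(132 + v))
V(19) + q(-210) = 6 + 2*(-210)*(132 - 210) = 6 + 2*(-210)*(-78) = 6 + 32760 = 32766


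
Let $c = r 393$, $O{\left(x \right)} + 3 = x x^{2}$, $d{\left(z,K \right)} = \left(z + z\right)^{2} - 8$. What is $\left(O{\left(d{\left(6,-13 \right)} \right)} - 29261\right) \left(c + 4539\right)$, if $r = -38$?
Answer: $-25843965840$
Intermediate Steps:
$d{\left(z,K \right)} = -8 + 4 z^{2}$ ($d{\left(z,K \right)} = \left(2 z\right)^{2} - 8 = 4 z^{2} - 8 = -8 + 4 z^{2}$)
$O{\left(x \right)} = -3 + x^{3}$ ($O{\left(x \right)} = -3 + x x^{2} = -3 + x^{3}$)
$c = -14934$ ($c = \left(-38\right) 393 = -14934$)
$\left(O{\left(d{\left(6,-13 \right)} \right)} - 29261\right) \left(c + 4539\right) = \left(\left(-3 + \left(-8 + 4 \cdot 6^{2}\right)^{3}\right) - 29261\right) \left(-14934 + 4539\right) = \left(\left(-3 + \left(-8 + 4 \cdot 36\right)^{3}\right) - 29261\right) \left(-10395\right) = \left(\left(-3 + \left(-8 + 144\right)^{3}\right) - 29261\right) \left(-10395\right) = \left(\left(-3 + 136^{3}\right) - 29261\right) \left(-10395\right) = \left(\left(-3 + 2515456\right) - 29261\right) \left(-10395\right) = \left(2515453 - 29261\right) \left(-10395\right) = 2486192 \left(-10395\right) = -25843965840$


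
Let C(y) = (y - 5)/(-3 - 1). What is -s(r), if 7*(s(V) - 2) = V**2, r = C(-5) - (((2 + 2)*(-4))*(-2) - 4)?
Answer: -2657/28 ≈ -94.893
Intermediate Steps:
C(y) = 5/4 - y/4 (C(y) = (-5 + y)/(-4) = (-5 + y)*(-1/4) = 5/4 - y/4)
r = -51/2 (r = (5/4 - 1/4*(-5)) - (((2 + 2)*(-4))*(-2) - 4) = (5/4 + 5/4) - ((4*(-4))*(-2) - 4) = 5/2 - (-16*(-2) - 4) = 5/2 - (32 - 4) = 5/2 - 1*28 = 5/2 - 28 = -51/2 ≈ -25.500)
s(V) = 2 + V**2/7
-s(r) = -(2 + (-51/2)**2/7) = -(2 + (1/7)*(2601/4)) = -(2 + 2601/28) = -1*2657/28 = -2657/28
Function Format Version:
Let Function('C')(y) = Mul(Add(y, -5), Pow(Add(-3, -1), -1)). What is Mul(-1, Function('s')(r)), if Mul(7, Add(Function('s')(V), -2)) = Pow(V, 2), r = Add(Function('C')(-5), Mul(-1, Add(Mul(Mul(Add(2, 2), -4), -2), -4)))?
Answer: Rational(-2657, 28) ≈ -94.893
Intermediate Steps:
Function('C')(y) = Add(Rational(5, 4), Mul(Rational(-1, 4), y)) (Function('C')(y) = Mul(Add(-5, y), Pow(-4, -1)) = Mul(Add(-5, y), Rational(-1, 4)) = Add(Rational(5, 4), Mul(Rational(-1, 4), y)))
r = Rational(-51, 2) (r = Add(Add(Rational(5, 4), Mul(Rational(-1, 4), -5)), Mul(-1, Add(Mul(Mul(Add(2, 2), -4), -2), -4))) = Add(Add(Rational(5, 4), Rational(5, 4)), Mul(-1, Add(Mul(Mul(4, -4), -2), -4))) = Add(Rational(5, 2), Mul(-1, Add(Mul(-16, -2), -4))) = Add(Rational(5, 2), Mul(-1, Add(32, -4))) = Add(Rational(5, 2), Mul(-1, 28)) = Add(Rational(5, 2), -28) = Rational(-51, 2) ≈ -25.500)
Function('s')(V) = Add(2, Mul(Rational(1, 7), Pow(V, 2)))
Mul(-1, Function('s')(r)) = Mul(-1, Add(2, Mul(Rational(1, 7), Pow(Rational(-51, 2), 2)))) = Mul(-1, Add(2, Mul(Rational(1, 7), Rational(2601, 4)))) = Mul(-1, Add(2, Rational(2601, 28))) = Mul(-1, Rational(2657, 28)) = Rational(-2657, 28)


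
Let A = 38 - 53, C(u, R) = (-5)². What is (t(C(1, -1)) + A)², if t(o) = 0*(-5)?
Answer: 225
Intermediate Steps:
C(u, R) = 25
A = -15
t(o) = 0
(t(C(1, -1)) + A)² = (0 - 15)² = (-15)² = 225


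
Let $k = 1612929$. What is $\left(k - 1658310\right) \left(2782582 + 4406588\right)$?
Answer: $-326251723770$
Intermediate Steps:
$\left(k - 1658310\right) \left(2782582 + 4406588\right) = \left(1612929 - 1658310\right) \left(2782582 + 4406588\right) = \left(-45381\right) 7189170 = -326251723770$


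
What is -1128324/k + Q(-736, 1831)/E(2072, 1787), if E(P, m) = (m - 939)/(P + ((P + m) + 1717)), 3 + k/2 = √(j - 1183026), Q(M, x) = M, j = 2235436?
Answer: -370332792766/55777253 - 564162*√1052410/1052401 ≈ -7189.4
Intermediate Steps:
k = -6 + 2*√1052410 (k = -6 + 2*√(2235436 - 1183026) = -6 + 2*√1052410 ≈ 2045.7)
E(P, m) = (-939 + m)/(1717 + m + 2*P) (E(P, m) = (-939 + m)/(P + (1717 + P + m)) = (-939 + m)/(1717 + m + 2*P))
-1128324/k + Q(-736, 1831)/E(2072, 1787) = -1128324/(-6 + 2*√1052410) - 736*(1717 + 1787 + 2*2072)/(-939 + 1787) = -1128324/(-6 + 2*√1052410) - 736/(848/(1717 + 1787 + 4144)) = -1128324/(-6 + 2*√1052410) - 736/(848/7648) = -1128324/(-6 + 2*√1052410) - 736/((1/7648)*848) = -1128324/(-6 + 2*√1052410) - 736/53/478 = -1128324/(-6 + 2*√1052410) - 736*478/53 = -1128324/(-6 + 2*√1052410) - 351808/53 = -351808/53 - 1128324/(-6 + 2*√1052410)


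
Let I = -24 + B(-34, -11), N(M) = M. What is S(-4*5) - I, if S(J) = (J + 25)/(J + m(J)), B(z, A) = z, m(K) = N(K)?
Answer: 463/8 ≈ 57.875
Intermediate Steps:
m(K) = K
S(J) = (25 + J)/(2*J) (S(J) = (J + 25)/(J + J) = (25 + J)/((2*J)) = (25 + J)*(1/(2*J)) = (25 + J)/(2*J))
I = -58 (I = -24 - 34 = -58)
S(-4*5) - I = (25 - 4*5)/(2*((-4*5))) - 1*(-58) = (1/2)*(25 - 20)/(-20) + 58 = (1/2)*(-1/20)*5 + 58 = -1/8 + 58 = 463/8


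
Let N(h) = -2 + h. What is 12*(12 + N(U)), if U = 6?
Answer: 192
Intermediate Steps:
12*(12 + N(U)) = 12*(12 + (-2 + 6)) = 12*(12 + 4) = 12*16 = 192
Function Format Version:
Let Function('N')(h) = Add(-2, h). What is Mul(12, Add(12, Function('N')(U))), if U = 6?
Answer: 192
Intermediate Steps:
Mul(12, Add(12, Function('N')(U))) = Mul(12, Add(12, Add(-2, 6))) = Mul(12, Add(12, 4)) = Mul(12, 16) = 192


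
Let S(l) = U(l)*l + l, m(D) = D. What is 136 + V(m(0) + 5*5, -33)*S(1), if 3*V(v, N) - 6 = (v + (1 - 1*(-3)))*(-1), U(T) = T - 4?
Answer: 454/3 ≈ 151.33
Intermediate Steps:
U(T) = -4 + T
V(v, N) = ⅔ - v/3 (V(v, N) = 2 + ((v + (1 - 1*(-3)))*(-1))/3 = 2 + ((v + (1 + 3))*(-1))/3 = 2 + ((v + 4)*(-1))/3 = 2 + ((4 + v)*(-1))/3 = 2 + (-4 - v)/3 = 2 + (-4/3 - v/3) = ⅔ - v/3)
S(l) = l + l*(-4 + l) (S(l) = (-4 + l)*l + l = l*(-4 + l) + l = l + l*(-4 + l))
136 + V(m(0) + 5*5, -33)*S(1) = 136 + (⅔ - (0 + 5*5)/3)*(1*(-3 + 1)) = 136 + (⅔ - (0 + 25)/3)*(1*(-2)) = 136 + (⅔ - ⅓*25)*(-2) = 136 + (⅔ - 25/3)*(-2) = 136 - 23/3*(-2) = 136 + 46/3 = 454/3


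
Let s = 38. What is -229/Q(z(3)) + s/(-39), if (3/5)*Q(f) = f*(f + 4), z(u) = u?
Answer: -10261/1365 ≈ -7.5172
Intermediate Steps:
Q(f) = 5*f*(4 + f)/3 (Q(f) = 5*(f*(f + 4))/3 = 5*(f*(4 + f))/3 = 5*f*(4 + f)/3)
-229/Q(z(3)) + s/(-39) = -229*1/(5*(4 + 3)) + 38/(-39) = -229/((5/3)*3*7) + 38*(-1/39) = -229/35 - 38/39 = -10261/1365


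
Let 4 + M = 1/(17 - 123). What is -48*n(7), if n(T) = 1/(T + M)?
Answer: -5088/317 ≈ -16.050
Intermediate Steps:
M = -425/106 (M = -4 + 1/(17 - 123) = -4 + 1/(-106) = -4 - 1/106 = -425/106 ≈ -4.0094)
n(T) = 1/(-425/106 + T) (n(T) = 1/(T - 425/106) = 1/(-425/106 + T))
-48*n(7) = -5088/(-425 + 106*7) = -5088/(-425 + 742) = -5088/317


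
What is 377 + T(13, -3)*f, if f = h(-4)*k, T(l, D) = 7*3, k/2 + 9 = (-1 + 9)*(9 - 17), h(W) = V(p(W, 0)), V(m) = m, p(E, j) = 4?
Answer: -11887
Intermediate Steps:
h(W) = 4
k = -146 (k = -18 + 2*((-1 + 9)*(9 - 17)) = -18 + 2*(8*(-8)) = -18 + 2*(-64) = -18 - 128 = -146)
T(l, D) = 21
f = -584 (f = 4*(-146) = -584)
377 + T(13, -3)*f = 377 + 21*(-584) = 377 - 12264 = -11887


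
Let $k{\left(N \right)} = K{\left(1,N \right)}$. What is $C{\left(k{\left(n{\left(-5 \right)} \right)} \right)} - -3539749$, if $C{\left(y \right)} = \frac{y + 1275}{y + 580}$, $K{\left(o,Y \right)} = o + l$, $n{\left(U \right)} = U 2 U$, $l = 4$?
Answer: $\frac{414150889}{117} \approx 3.5398 \cdot 10^{6}$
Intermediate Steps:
$n{\left(U \right)} = 2 U^{2}$ ($n{\left(U \right)} = 2 U U = 2 U^{2}$)
$K{\left(o,Y \right)} = 4 + o$ ($K{\left(o,Y \right)} = o + 4 = 4 + o$)
$k{\left(N \right)} = 5$ ($k{\left(N \right)} = 4 + 1 = 5$)
$C{\left(y \right)} = \frac{1275 + y}{580 + y}$
$C{\left(k{\left(n{\left(-5 \right)} \right)} \right)} - -3539749 = \frac{1275 + 5}{580 + 5} - -3539749 = \frac{1}{585} \cdot 1280 + 3539749 = \frac{256}{117} + 3539749 = \frac{414150889}{117}$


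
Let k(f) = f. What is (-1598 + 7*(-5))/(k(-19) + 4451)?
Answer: -1633/4432 ≈ -0.36846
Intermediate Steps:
(-1598 + 7*(-5))/(k(-19) + 4451) = (-1598 + 7*(-5))/(-19 + 4451) = (-1598 - 35)/4432 = -1633*1/4432 = -1633/4432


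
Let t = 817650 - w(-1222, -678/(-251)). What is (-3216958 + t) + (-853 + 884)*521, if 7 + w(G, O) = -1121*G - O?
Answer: -942005334/251 ≈ -3.7530e+6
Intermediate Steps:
w(G, O) = -7 - O - 1121*G (w(G, O) = -7 + (-1121*G - O) = -7 + (-O - 1121*G) = -7 - O - 1121*G)
t = -138602777/251 (t = 817650 - (-7 - (-678)/(-251) - 1121*(-1222)) = 817650 - (-7 - (-678)*(-1)/251 + 1369862) = 817650 - (-7 - 1*678/251 + 1369862) = 817650 - (-7 - 678/251 + 1369862) = 817650 - 1*343832927/251 = 817650 - 343832927/251 = -138602777/251 ≈ -5.5220e+5)
(-3216958 + t) + (-853 + 884)*521 = (-3216958 - 138602777/251) + (-853 + 884)*521 = -946059235/251 + 31*521 = -946059235/251 + 16151 = -942005334/251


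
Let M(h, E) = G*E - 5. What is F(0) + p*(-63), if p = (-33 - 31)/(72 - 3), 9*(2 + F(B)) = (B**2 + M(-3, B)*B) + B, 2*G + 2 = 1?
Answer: 1298/23 ≈ 56.435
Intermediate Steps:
G = -1/2 (G = -1 + (1/2)*1 = -1 + 1/2 = -1/2 ≈ -0.50000)
M(h, E) = -5 - E/2 (M(h, E) = -E/2 - 5 = -5 - E/2)
F(B) = -2 + B/9 + B**2/9 + B*(-5 - B/2)/9 (F(B) = -2 + ((B**2 + (-5 - B/2)*B) + B)/9 = -2 + ((B**2 + B*(-5 - B/2)) + B)/9 = -2 + (B + B**2 + B*(-5 - B/2))/9 = -2 + (B/9 + B**2/9 + B*(-5 - B/2)/9) = -2 + B/9 + B**2/9 + B*(-5 - B/2)/9)
p = -64/69 ≈ -0.92754
F(0) + p*(-63) = (-2 - 4/9*0 + (1/18)*0**2) - 64/69*(-63) = (-2 + 0 + (1/18)*0) + 1344/23 = (-2 + 0 + 0) + 1344/23 = -2 + 1344/23 = 1298/23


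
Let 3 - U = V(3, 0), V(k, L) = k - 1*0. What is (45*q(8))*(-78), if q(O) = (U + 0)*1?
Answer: 0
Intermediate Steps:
V(k, L) = k (V(k, L) = k + 0 = k)
U = 0 (U = 3 - 1*3 = 3 - 3 = 0)
q(O) = 0 (q(O) = (0 + 0)*1 = 0*1 = 0)
(45*q(8))*(-78) = (45*0)*(-78) = 0*(-78) = 0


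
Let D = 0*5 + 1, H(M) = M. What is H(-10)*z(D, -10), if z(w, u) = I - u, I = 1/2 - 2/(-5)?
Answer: -109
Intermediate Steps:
I = 9/10 (I = 1*(½) - 2*(-⅕) = ½ + ⅖ = 9/10 ≈ 0.90000)
D = 1 (D = 0 + 1 = 1)
z(w, u) = 9/10 - u
H(-10)*z(D, -10) = -10*(9/10 - 1*(-10)) = -10*(9/10 + 10) = -10*109/10 = -109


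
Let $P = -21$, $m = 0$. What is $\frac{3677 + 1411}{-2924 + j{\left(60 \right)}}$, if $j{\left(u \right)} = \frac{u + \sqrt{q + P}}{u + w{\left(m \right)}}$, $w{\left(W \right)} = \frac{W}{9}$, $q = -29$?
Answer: $- \frac{1070800128}{615162889} - \frac{30528 i \sqrt{2}}{615162889} \approx -1.7407 - 7.0182 \cdot 10^{-5} i$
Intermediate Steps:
$w{\left(W \right)} = \frac{W}{9}$ ($w{\left(W \right)} = W \frac{1}{9} = \frac{W}{9}$)
$j{\left(u \right)} = \frac{u + 5 i \sqrt{2}}{u}$ ($j{\left(u \right)} = \frac{u + \sqrt{-29 - 21}}{u + \frac{1}{9} \cdot 0} = \frac{u + \sqrt{-50}}{u + 0} = \frac{u + 5 i \sqrt{2}}{u}$)
$\frac{3677 + 1411}{-2924 + j{\left(60 \right)}} = \frac{3677 + 1411}{-2924 + \frac{60 + 5 i \sqrt{2}}{60}} = \frac{5088}{-2924 + \frac{60 + 5 i \sqrt{2}}{60}} = \frac{5088}{-2924 + \left(1 + \frac{i \sqrt{2}}{12}\right)} = \frac{5088}{-2923 + \frac{i \sqrt{2}}{12}}$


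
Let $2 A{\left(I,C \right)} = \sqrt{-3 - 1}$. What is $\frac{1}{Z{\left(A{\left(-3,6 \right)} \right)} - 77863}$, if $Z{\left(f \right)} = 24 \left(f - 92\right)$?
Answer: $- \frac{80071}{6411365617} - \frac{24 i}{6411365617} \approx -1.2489 \cdot 10^{-5} - 3.7434 \cdot 10^{-9} i$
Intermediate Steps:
$A{\left(I,C \right)} = i$ ($A{\left(I,C \right)} = \frac{\sqrt{-3 - 1}}{2} = \frac{\sqrt{-4}}{2} = \frac{2 i}{2} = i$)
$Z{\left(f \right)} = -2208 + 24 f$ ($Z{\left(f \right)} = 24 \left(-92 + f\right) = -2208 + 24 f$)
$\frac{1}{Z{\left(A{\left(-3,6 \right)} \right)} - 77863} = \frac{1}{\left(-2208 + 24 i\right) - 77863} = \frac{1}{-80071 + 24 i} = \frac{-80071 - 24 i}{6411365617}$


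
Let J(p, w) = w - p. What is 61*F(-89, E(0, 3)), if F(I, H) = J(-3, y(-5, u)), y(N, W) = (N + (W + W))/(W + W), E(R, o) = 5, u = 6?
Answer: 2623/12 ≈ 218.58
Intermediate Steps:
y(N, W) = (N + 2*W)/(2*W) (y(N, W) = (N + 2*W)/((2*W)) = (N + 2*W)*(1/(2*W)) = (N + 2*W)/(2*W))
F(I, H) = 43/12 (F(I, H) = (6 + (½)*(-5))/6 - 1*(-3) = (6 - 5/2)/6 + 3 = (⅙)*(7/2) + 3 = 7/12 + 3 = 43/12)
61*F(-89, E(0, 3)) = 61*(43/12) = 2623/12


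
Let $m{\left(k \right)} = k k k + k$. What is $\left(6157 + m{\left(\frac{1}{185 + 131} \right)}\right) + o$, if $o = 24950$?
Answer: $\frac{981565806929}{31554496} \approx 31107.0$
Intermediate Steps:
$m{\left(k \right)} = k + k^{3}$ ($m{\left(k \right)} = k^{2} k + k = k^{3} + k = k + k^{3}$)
$\left(6157 + m{\left(\frac{1}{185 + 131} \right)}\right) + o = \left(6157 + \left(\frac{1}{185 + 131} + \left(\frac{1}{185 + 131}\right)^{3}\right)\right) + 24950 = \left(6157 + \left(\frac{1}{316} + \left(\frac{1}{316}\right)^{3}\right)\right) + 24950 = \left(6157 + \left(\frac{1}{316} + \frac{1}{31554496}\right)\right) + 24950 = \left(6157 + \frac{99857}{31554496}\right) + 24950 = \frac{194281131729}{31554496} + 24950 = \frac{981565806929}{31554496}$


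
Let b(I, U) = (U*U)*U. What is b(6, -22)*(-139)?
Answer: 1480072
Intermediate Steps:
b(I, U) = U³ (b(I, U) = U²*U = U³)
b(6, -22)*(-139) = (-22)³*(-139) = -10648*(-139) = 1480072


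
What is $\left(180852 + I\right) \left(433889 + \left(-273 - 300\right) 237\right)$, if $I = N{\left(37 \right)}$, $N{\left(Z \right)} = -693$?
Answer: $53703235992$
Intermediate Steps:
$I = -693$
$\left(180852 + I\right) \left(433889 + \left(-273 - 300\right) 237\right) = \left(180852 - 693\right) \left(433889 + \left(-273 - 300\right) 237\right) = 180159 \left(433889 - 135801\right) = 180159 \cdot 298088 = 53703235992$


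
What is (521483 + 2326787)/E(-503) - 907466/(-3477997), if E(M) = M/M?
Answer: 9906275422656/3477997 ≈ 2.8483e+6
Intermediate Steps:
E(M) = 1
(521483 + 2326787)/E(-503) - 907466/(-3477997) = (521483 + 2326787)/1 - 907466/(-3477997) = 2848270*1 - 907466*(-1/3477997) = 2848270 + 907466/3477997 = 9906275422656/3477997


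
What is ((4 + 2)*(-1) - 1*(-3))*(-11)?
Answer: 33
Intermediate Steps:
((4 + 2)*(-1) - 1*(-3))*(-11) = (6*(-1) + 3)*(-11) = (-6 + 3)*(-11) = -3*(-11) = 33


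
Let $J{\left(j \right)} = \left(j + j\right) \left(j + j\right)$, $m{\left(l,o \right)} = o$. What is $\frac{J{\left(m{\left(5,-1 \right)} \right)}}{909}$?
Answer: $\frac{4}{909} \approx 0.0044004$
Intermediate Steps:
$J{\left(j \right)} = 4 j^{2}$ ($J{\left(j \right)} = 2 j 2 j = 4 j^{2}$)
$\frac{J{\left(m{\left(5,-1 \right)} \right)}}{909} = \frac{4 \left(-1\right)^{2}}{909} = 4 \cdot 1 \cdot \frac{1}{909} = 4 \cdot \frac{1}{909} = \frac{4}{909}$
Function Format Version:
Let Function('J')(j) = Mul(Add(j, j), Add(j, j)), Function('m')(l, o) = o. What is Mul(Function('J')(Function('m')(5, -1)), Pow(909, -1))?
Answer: Rational(4, 909) ≈ 0.0044004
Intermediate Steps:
Function('J')(j) = Mul(4, Pow(j, 2)) (Function('J')(j) = Mul(Mul(2, j), Mul(2, j)) = Mul(4, Pow(j, 2)))
Mul(Function('J')(Function('m')(5, -1)), Pow(909, -1)) = Mul(Mul(4, Pow(-1, 2)), Pow(909, -1)) = Mul(Mul(4, 1), Rational(1, 909)) = Mul(4, Rational(1, 909)) = Rational(4, 909)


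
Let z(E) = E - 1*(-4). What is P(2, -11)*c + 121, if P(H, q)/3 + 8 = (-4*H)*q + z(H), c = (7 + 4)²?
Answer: 31339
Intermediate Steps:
z(E) = 4 + E (z(E) = E + 4 = 4 + E)
c = 121 (c = 11² = 121)
P(H, q) = -12 + 3*H - 12*H*q (P(H, q) = -24 + 3*((-4*H)*q + (4 + H)) = -24 + 3*(-4*H*q + (4 + H)) = -24 + 3*(4 + H - 4*H*q) = -24 + (12 + 3*H - 12*H*q) = -12 + 3*H - 12*H*q)
P(2, -11)*c + 121 = (-12 + 3*2 - 12*2*(-11))*121 + 121 = (-12 + 6 + 264)*121 + 121 = 258*121 + 121 = 31218 + 121 = 31339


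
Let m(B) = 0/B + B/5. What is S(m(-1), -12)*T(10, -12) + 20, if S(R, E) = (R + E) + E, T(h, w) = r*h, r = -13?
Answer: 3166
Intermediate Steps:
T(h, w) = -13*h
m(B) = B/5 (m(B) = 0 + B*(1/5) = 0 + B/5 = B/5)
S(R, E) = R + 2*E (S(R, E) = (E + R) + E = R + 2*E)
S(m(-1), -12)*T(10, -12) + 20 = ((1/5)*(-1) + 2*(-12))*(-13*10) + 20 = (-1/5 - 24)*(-130) + 20 = -121/5*(-130) + 20 = 3146 + 20 = 3166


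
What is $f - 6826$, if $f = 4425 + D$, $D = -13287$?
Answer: $-15688$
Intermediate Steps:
$f = -8862$ ($f = 4425 - 13287 = -8862$)
$f - 6826 = -8862 - 6826 = -15688$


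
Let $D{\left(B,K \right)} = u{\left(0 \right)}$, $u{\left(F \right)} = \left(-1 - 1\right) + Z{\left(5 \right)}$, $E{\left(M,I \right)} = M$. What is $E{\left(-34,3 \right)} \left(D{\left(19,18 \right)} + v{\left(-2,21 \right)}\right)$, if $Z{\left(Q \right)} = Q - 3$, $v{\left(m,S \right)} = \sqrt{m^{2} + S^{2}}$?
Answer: $- 34 \sqrt{445} \approx -717.23$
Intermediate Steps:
$v{\left(m,S \right)} = \sqrt{S^{2} + m^{2}}$
$Z{\left(Q \right)} = -3 + Q$ ($Z{\left(Q \right)} = Q - 3 = -3 + Q$)
$u{\left(F \right)} = 0$ ($u{\left(F \right)} = \left(-1 - 1\right) + \left(-3 + 5\right) = -2 + 2 = 0$)
$D{\left(B,K \right)} = 0$
$E{\left(-34,3 \right)} \left(D{\left(19,18 \right)} + v{\left(-2,21 \right)}\right) = - 34 \left(0 + \sqrt{21^{2} + \left(-2\right)^{2}}\right) = - 34 \left(0 + \sqrt{441 + 4}\right) = - 34 \left(0 + \sqrt{445}\right) = - 34 \sqrt{445}$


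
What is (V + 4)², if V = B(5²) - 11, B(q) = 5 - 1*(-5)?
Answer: 9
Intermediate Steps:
B(q) = 10 (B(q) = 5 + 5 = 10)
V = -1 (V = 10 - 11 = -1)
(V + 4)² = (-1 + 4)² = 3² = 9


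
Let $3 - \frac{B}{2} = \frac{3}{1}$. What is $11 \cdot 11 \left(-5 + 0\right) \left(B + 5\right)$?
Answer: $-3025$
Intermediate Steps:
$B = 0$ ($B = 6 - 2 \cdot \frac{3}{1} = 6 - 2 \cdot 3 \cdot 1 = 6 - 6 = 0$)
$11 \cdot 11 \left(-5 + 0\right) \left(B + 5\right) = 11 \cdot 11 \left(-5 + 0\right) \left(0 + 5\right) = 121 \left(\left(-5\right) 5\right) = 121 \left(-25\right) = -3025$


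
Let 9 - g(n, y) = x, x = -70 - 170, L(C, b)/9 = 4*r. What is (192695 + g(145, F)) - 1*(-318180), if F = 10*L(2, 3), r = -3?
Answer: 511124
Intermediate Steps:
L(C, b) = -108 (L(C, b) = 9*(4*(-3)) = 9*(-12) = -108)
x = -240
F = -1080 (F = 10*(-108) = -1080)
g(n, y) = 249 (g(n, y) = 9 - 1*(-240) = 9 + 240 = 249)
(192695 + g(145, F)) - 1*(-318180) = (192695 + 249) - 1*(-318180) = 192944 + 318180 = 511124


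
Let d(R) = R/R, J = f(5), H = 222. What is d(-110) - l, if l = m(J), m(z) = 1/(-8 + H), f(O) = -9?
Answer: 213/214 ≈ 0.99533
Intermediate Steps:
J = -9
d(R) = 1
m(z) = 1/214 (m(z) = 1/(-8 + 222) = 1/214)
l = 1/214 ≈ 0.0046729
d(-110) - l = 1 - 1*1/214 = 1 - 1/214 = 213/214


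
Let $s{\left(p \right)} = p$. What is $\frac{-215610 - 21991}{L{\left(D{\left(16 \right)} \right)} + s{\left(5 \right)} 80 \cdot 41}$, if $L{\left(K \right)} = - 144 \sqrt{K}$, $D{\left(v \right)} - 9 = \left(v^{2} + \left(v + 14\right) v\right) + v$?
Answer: $- \frac{243541025}{15823744} - \frac{2138409 \sqrt{761}}{15823744} \approx -19.119$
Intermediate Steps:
$D{\left(v \right)} = 9 + v + v^{2} + v \left(14 + v\right)$ ($D{\left(v \right)} = 9 + \left(\left(v^{2} + \left(v + 14\right) v\right) + v\right) = 9 + \left(\left(v^{2} + \left(14 + v\right) v\right) + v\right) = 9 + \left(\left(v^{2} + v \left(14 + v\right)\right) + v\right) = 9 + \left(v + v^{2} + v \left(14 + v\right)\right) = 9 + v + v^{2} + v \left(14 + v\right)$)
$\frac{-215610 - 21991}{L{\left(D{\left(16 \right)} \right)} + s{\left(5 \right)} 80 \cdot 41} = \frac{-215610 - 21991}{- 144 \sqrt{9 + 2 \cdot 16^{2} + 15 \cdot 16} + 5 \cdot 80 \cdot 41} = - \frac{237601}{- 144 \sqrt{9 + 2 \cdot 256 + 240} + 400 \cdot 41} = - \frac{237601}{- 144 \sqrt{9 + 512 + 240} + 16400} = - \frac{237601}{- 144 \sqrt{761} + 16400} = - \frac{237601}{16400 - 144 \sqrt{761}}$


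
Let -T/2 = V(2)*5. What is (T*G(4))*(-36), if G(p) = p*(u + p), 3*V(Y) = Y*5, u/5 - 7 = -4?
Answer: 91200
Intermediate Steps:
u = 15 (u = 35 + 5*(-4) = 35 - 20 = 15)
V(Y) = 5*Y/3 (V(Y) = (Y*5)/3 = (5*Y)/3 = 5*Y/3)
G(p) = p*(15 + p)
T = -100/3 (T = -2*(5/3)*2*5 = -20*5/3 = -2*50/3 = -100/3 ≈ -33.333)
(T*G(4))*(-36) = -400*(15 + 4)/3*(-36) = -400*19/3*(-36) = -100/3*76*(-36) = -7600/3*(-36) = 91200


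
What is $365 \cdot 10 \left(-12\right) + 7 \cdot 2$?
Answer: $-43786$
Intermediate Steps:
$365 \cdot 10 \left(-12\right) + 7 \cdot 2 = 365 \left(-120\right) + 14 = -43800 + 14 = -43786$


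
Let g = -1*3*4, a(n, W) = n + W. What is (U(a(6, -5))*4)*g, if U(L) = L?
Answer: -48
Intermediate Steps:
a(n, W) = W + n
g = -12 (g = -3*4 = -12)
(U(a(6, -5))*4)*g = ((-5 + 6)*4)*(-12) = (1*4)*(-12) = 4*(-12) = -48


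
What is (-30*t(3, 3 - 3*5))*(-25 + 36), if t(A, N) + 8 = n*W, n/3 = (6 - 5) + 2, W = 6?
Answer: -15180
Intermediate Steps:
n = 9 (n = 3*((6 - 5) + 2) = 3*(1 + 2) = 3*3 = 9)
t(A, N) = 46 (t(A, N) = -8 + 9*6 = -8 + 54 = 46)
(-30*t(3, 3 - 3*5))*(-25 + 36) = (-30*46)*(-25 + 36) = -1380*11 = -15180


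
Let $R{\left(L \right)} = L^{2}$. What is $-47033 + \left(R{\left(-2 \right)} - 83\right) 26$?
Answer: $-49087$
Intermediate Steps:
$-47033 + \left(R{\left(-2 \right)} - 83\right) 26 = -47033 + \left(\left(-2\right)^{2} - 83\right) 26 = -47033 + \left(4 - 83\right) 26 = -47033 - 2054 = -49087$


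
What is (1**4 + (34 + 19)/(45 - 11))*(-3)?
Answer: -261/34 ≈ -7.6765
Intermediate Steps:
(1**4 + (34 + 19)/(45 - 11))*(-3) = (1 + 53/34)*(-3) = (87/34)*(-3) = -261/34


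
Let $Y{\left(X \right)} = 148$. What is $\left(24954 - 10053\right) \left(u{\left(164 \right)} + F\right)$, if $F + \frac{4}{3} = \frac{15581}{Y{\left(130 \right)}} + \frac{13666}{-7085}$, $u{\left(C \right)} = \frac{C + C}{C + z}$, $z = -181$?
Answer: $\frac{21972535319269}{17825860} \approx 1.2326 \cdot 10^{6}$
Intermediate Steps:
$u{\left(C \right)} = \frac{2 C}{-181 + C}$ ($u{\left(C \right)} = \frac{C + C}{C - 181} = \frac{2 C}{-181 + C}$)
$F = \frac{320912131}{3145740}$ ($F = - \frac{4}{3} + \left(\frac{15581}{148} + \frac{13666}{-7085}\right) = - \frac{4}{3} + \left(15581 \cdot \frac{1}{148} + 13666 \left(- \frac{1}{7085}\right)\right) = - \frac{4}{3} + \left(\frac{15581}{148} - \frac{13666}{7085}\right) = - \frac{4}{3} + \frac{108368817}{1048580} = \frac{320912131}{3145740} \approx 102.01$)
$\left(24954 - 10053\right) \left(u{\left(164 \right)} + F\right) = \left(24954 - 10053\right) \left(2 \cdot 164 \frac{1}{-181 + 164} + \frac{320912131}{3145740}\right) = 14901 \left(2 \cdot 164 \frac{1}{-17} + \frac{320912131}{3145740}\right) = 14901 \left(2 \cdot 164 \left(- \frac{1}{17}\right) + \frac{320912131}{3145740}\right) = 14901 \left(- \frac{328}{17} + \frac{320912131}{3145740}\right) = 14901 \cdot \frac{4423703507}{53477580} = \frac{21972535319269}{17825860}$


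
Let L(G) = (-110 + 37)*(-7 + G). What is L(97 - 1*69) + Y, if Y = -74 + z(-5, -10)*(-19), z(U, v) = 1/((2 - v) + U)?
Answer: -11268/7 ≈ -1609.7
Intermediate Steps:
z(U, v) = 1/(2 + U - v)
L(G) = 511 - 73*G (L(G) = -73*(-7 + G) = 511 - 73*G)
Y = -537/7 (Y = -74 - 19/(2 - 5 - 1*(-10)) = -74 - 19/(2 - 5 + 10) = -74 - 19/7 = -537/7 ≈ -76.714)
L(97 - 1*69) + Y = (511 - 73*(97 - 1*69)) - 537/7 = (511 - 73*(97 - 69)) - 537/7 = (511 - 73*28) - 537/7 = (511 - 2044) - 537/7 = -1533 - 537/7 = -11268/7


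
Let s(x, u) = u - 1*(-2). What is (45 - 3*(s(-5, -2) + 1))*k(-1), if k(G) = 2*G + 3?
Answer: 42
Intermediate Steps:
s(x, u) = 2 + u (s(x, u) = u + 2 = 2 + u)
k(G) = 3 + 2*G
(45 - 3*(s(-5, -2) + 1))*k(-1) = (45 - 3*((2 - 2) + 1))*(3 + 2*(-1)) = (45 - 3*(0 + 1))*(3 - 2) = (45 - 3*1)*1 = (45 - 3)*1 = 42*1 = 42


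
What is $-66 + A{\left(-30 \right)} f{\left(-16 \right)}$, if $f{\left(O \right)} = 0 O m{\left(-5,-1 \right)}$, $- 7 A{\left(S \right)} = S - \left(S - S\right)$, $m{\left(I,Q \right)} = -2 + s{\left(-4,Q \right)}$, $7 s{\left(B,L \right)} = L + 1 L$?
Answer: $-66$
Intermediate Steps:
$s{\left(B,L \right)} = \frac{2 L}{7}$ ($s{\left(B,L \right)} = \frac{L + 1 L}{7} = \frac{L + L}{7} = \frac{2 L}{7}$)
$m{\left(I,Q \right)} = -2 + \frac{2 Q}{7}$
$A{\left(S \right)} = - \frac{S}{7}$ ($A{\left(S \right)} = - \frac{S - \left(S - S\right)}{7} = - \frac{S - 0}{7} = - \frac{S + 0}{7} = - \frac{S}{7}$)
$f{\left(O \right)} = 0$ ($f{\left(O \right)} = 0 O \left(-2 + \frac{2}{7} \left(-1\right)\right) = 0 \left(-2 - \frac{2}{7}\right) = 0 \left(- \frac{16}{7}\right) = 0$)
$-66 + A{\left(-30 \right)} f{\left(-16 \right)} = -66 + \left(- \frac{1}{7}\right) \left(-30\right) 0 = -66 + \frac{30}{7} \cdot 0 = -66 + 0 = -66$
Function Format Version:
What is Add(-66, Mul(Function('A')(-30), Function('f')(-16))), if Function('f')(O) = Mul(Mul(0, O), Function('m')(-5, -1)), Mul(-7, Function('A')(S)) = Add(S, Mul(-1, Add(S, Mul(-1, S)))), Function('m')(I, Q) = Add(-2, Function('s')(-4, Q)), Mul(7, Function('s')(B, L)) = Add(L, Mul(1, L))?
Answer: -66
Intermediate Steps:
Function('s')(B, L) = Mul(Rational(2, 7), L) (Function('s')(B, L) = Mul(Rational(1, 7), Add(L, Mul(1, L))) = Mul(Rational(1, 7), Add(L, L)) = Mul(Rational(1, 7), Mul(2, L)) = Mul(Rational(2, 7), L))
Function('m')(I, Q) = Add(-2, Mul(Rational(2, 7), Q))
Function('A')(S) = Mul(Rational(-1, 7), S) (Function('A')(S) = Mul(Rational(-1, 7), Add(S, Mul(-1, Add(S, Mul(-1, S))))) = Mul(Rational(-1, 7), Add(S, Mul(-1, 0))) = Mul(Rational(-1, 7), Add(S, 0)) = Mul(Rational(-1, 7), S))
Function('f')(O) = 0 (Function('f')(O) = Mul(Mul(0, O), Add(-2, Mul(Rational(2, 7), -1))) = Mul(0, Add(-2, Rational(-2, 7))) = Mul(0, Rational(-16, 7)) = 0)
Add(-66, Mul(Function('A')(-30), Function('f')(-16))) = Add(-66, Mul(Mul(Rational(-1, 7), -30), 0)) = Add(-66, Mul(Rational(30, 7), 0)) = Add(-66, 0) = -66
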